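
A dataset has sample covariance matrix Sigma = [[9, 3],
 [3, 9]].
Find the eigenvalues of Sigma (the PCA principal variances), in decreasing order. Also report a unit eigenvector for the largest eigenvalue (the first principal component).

Step 1 — characteristic polynomial of 2×2 Sigma:
  det(Sigma - λI) = λ² - trace · λ + det = 0.
  trace = 9 + 9 = 18, det = 9·9 - (3)² = 72.
Step 2 — discriminant:
  Δ = trace² - 4·det = 324 - 288 = 36.
Step 3 — eigenvalues:
  λ = (trace ± √Δ)/2 = (18 ± 6)/2,
  λ_1 = 12,  λ_2 = 6.

Step 4 — unit eigenvector for λ_1: solve (Sigma - λ_1 I)v = 0. First row:
  (9 - 12)·v_x + (3)·v_y = 0, i.e. (-3)·v_x + (3)·v_y = 0,
  so v ∝ (b, λ_1 - a) = (3, 3) = u.
  ||u|| = √((3)² + (3)²) = √(18) ≈ 4.2426,
  v_1 = u/||u|| ≈ (0.7071, 0.7071) (||v_1|| = 1).

λ_1 = 12,  λ_2 = 6;  v_1 ≈ (0.7071, 0.7071)


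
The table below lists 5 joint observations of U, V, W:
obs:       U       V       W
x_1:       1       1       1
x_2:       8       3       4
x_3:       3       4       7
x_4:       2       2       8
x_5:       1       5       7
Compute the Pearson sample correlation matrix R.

Step 1 — column means:
  mean(U) = (1 + 8 + 3 + 2 + 1) / 5 = 15/5 = 3
  mean(V) = (1 + 3 + 4 + 2 + 5) / 5 = 15/5 = 3
  mean(W) = (1 + 4 + 7 + 8 + 7) / 5 = 27/5 = 5.4

Step 2 — sample variances and covariances s[i,j] = (1/(n-1)) · Σ_k (x_{k,i} - mean_i) · (x_{k,j} - mean_j), with n-1 = 4:
  s[U,U] = ((-2)·(-2) + (5)·(5) + (0)·(0) + (-1)·(-1) + (-2)·(-2)) / 4 = 34/4 = 8.5
  s[U,V] = ((-2)·(-2) + (5)·(0) + (0)·(1) + (-1)·(-1) + (-2)·(2)) / 4 = 1/4 = 0.25
  s[U,W] = ((-2)·(-4.4) + (5)·(-1.4) + (0)·(1.6) + (-1)·(2.6) + (-2)·(1.6)) / 4 = -4/4 = -1
  s[V,V] = ((-2)·(-2) + (0)·(0) + (1)·(1) + (-1)·(-1) + (2)·(2)) / 4 = 10/4 = 2.5
  s[V,W] = ((-2)·(-4.4) + (0)·(-1.4) + (1)·(1.6) + (-1)·(2.6) + (2)·(1.6)) / 4 = 11/4 = 2.75
  s[W,W] = ((-4.4)·(-4.4) + (-1.4)·(-1.4) + (1.6)·(1.6) + (2.6)·(2.6) + (1.6)·(1.6)) / 4 = 33.2/4 = 8.3
  Sample standard deviations s_i = √(s[i,i]):
  s(U) = √(8.5) = 2.9155
  s(V) = √(2.5) = 1.5811
  s(W) = √(8.3) = 2.881

Step 3 — r_{ij} = s_{ij} / (s_i · s_j):
  r[U,U] = 1 (diagonal).
  r[U,V] = 0.25 / (2.9155 · 1.5811) = 0.25 / 4.6098 = 0.0542
  r[U,W] = -1 / (2.9155 · 2.881) = -1 / 8.3994 = -0.1191
  r[V,V] = 1 (diagonal).
  r[V,W] = 2.75 / (1.5811 · 2.881) = 2.75 / 4.5552 = 0.6037
  r[W,W] = 1 (diagonal).

R is symmetric with unit diagonal. Assembling:

R = [[1, 0.0542, -0.1191],
 [0.0542, 1, 0.6037],
 [-0.1191, 0.6037, 1]]


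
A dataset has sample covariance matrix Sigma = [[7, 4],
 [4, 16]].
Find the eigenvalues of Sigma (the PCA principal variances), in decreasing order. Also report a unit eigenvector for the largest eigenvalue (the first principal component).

Step 1 — characteristic polynomial of 2×2 Sigma:
  det(Sigma - λI) = λ² - trace · λ + det = 0.
  trace = 7 + 16 = 23, det = 7·16 - (4)² = 96.
Step 2 — discriminant:
  Δ = trace² - 4·det = 529 - 384 = 145.
Step 3 — eigenvalues:
  λ = (trace ± √Δ)/2 = (23 ± 12.0416)/2,
  λ_1 = 17.5208,  λ_2 = 5.4792.

Step 4 — unit eigenvector for λ_1: solve (Sigma - λ_1 I)v = 0. First row:
  (7 - 17.5208)·v_x + (4)·v_y = 0, i.e. (-10.5208)·v_x + (4)·v_y = 0,
  so v ∝ (b, λ_1 - a) = (4, 10.5208) = u.
  ||u|| = √((4)² + (10.5208)²) = √(126.6872) ≈ 11.2555,
  v_1 = u/||u|| ≈ (0.3554, 0.9347) (||v_1|| = 1).

λ_1 = 17.5208,  λ_2 = 5.4792;  v_1 ≈ (0.3554, 0.9347)


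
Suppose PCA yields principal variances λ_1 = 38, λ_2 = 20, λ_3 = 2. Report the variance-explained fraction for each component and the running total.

Step 1 — total variance = trace(Sigma) = Σ λ_i = 38 + 20 + 2 = 60.

Step 2 — fraction explained by component i = λ_i / Σ λ:
  PC1: 38/60 = 0.6333
  PC2: 20/60 = 0.3333
  PC3: 2/60 = 0.0333

Step 3 — cumulative fraction after k components = (λ_1 + ... + λ_k) / Σ λ:
  k = 1: 38/60 = 0.6333
  k = 2: (38 + 20)/60 = 58/60 = 0.9667
  k = 3: (38 + 20 + 2)/60 = 60/60 = 1

Summary (fraction, with percent):

explained: PC1 0.6333 (63.33%), PC2 0.3333 (33.33%), PC3 0.0333 (3.33%);  cumulative: 0.6333, 0.9667, 1


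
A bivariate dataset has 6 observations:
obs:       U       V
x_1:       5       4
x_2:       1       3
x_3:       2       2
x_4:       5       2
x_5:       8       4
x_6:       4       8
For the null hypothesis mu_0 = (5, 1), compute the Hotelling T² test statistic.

Step 1 — sample mean vector:
  mean(U) = (5 + 1 + 2 + 5 + 8 + 4) / 6 = 25/6 = 4.1667
  mean(V) = (4 + 3 + 2 + 2 + 4 + 8) / 6 = 23/6 = 3.8333
  x̄ = (4.1667, 3.8333),  deviation x̄ - mu_0 = (4.1667, 3.8333) - (5, 1) = (-0.8333, 2.8333).

Step 2 — sample covariance matrix, S[i,j] = (1/(n-1)) · Σ_k (x_{k,i} - mean_i) · (x_{k,j} - mean_j), divisor n-1 = 5:
  S[U,U] = ((0.8333)·(0.8333) + (-3.1667)·(-3.1667) + (-2.1667)·(-2.1667) + (0.8333)·(0.8333) + (3.8333)·(3.8333) + (-0.1667)·(-0.1667)) / 5 = 30.8333/5 = 6.1667
  S[U,V] = ((0.8333)·(0.1667) + (-3.1667)·(-0.8333) + (-2.1667)·(-1.8333) + (0.8333)·(-1.8333) + (3.8333)·(0.1667) + (-0.1667)·(4.1667)) / 5 = 5.1667/5 = 1.0333
  S[V,V] = ((0.1667)·(0.1667) + (-0.8333)·(-0.8333) + (-1.8333)·(-1.8333) + (-1.8333)·(-1.8333) + (0.1667)·(0.1667) + (4.1667)·(4.1667)) / 5 = 24.8333/5 = 4.9667
  S = [[6.1667, 1.0333],
 [1.0333, 4.9667]].

Step 3 — invert S. det(S) = 6.1667·4.9667 - (1.0333)² = 29.56.
  S^{-1} = (1/det) · [[d, -b], [-b, a]] = [[0.168, -0.035],
 [-0.035, 0.2086]].

Step 4 — quadratic form (x̄ - mu_0)^T · S^{-1} · (x̄ - mu_0):
  S^{-1} · (x̄ - mu_0) = (-0.2391, 0.6202),
  (x̄ - mu_0)^T · [...] = (-0.8333)·(-0.2391) + (2.8333)·(0.6202) = 1.9565.

Step 5 — scale by n: T² = 6 · 1.9565 = 11.7388.

T² ≈ 11.7388


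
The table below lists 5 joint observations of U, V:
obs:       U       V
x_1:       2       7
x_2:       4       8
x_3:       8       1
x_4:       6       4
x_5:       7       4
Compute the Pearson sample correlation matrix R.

Step 1 — column means:
  mean(U) = (2 + 4 + 8 + 6 + 7) / 5 = 27/5 = 5.4
  mean(V) = (7 + 8 + 1 + 4 + 4) / 5 = 24/5 = 4.8

Step 2 — sample variances and covariances s[i,j] = (1/(n-1)) · Σ_k (x_{k,i} - mean_i) · (x_{k,j} - mean_j), with n-1 = 4:
  s[U,U] = ((-3.4)·(-3.4) + (-1.4)·(-1.4) + (2.6)·(2.6) + (0.6)·(0.6) + (1.6)·(1.6)) / 4 = 23.2/4 = 5.8
  s[U,V] = ((-3.4)·(2.2) + (-1.4)·(3.2) + (2.6)·(-3.8) + (0.6)·(-0.8) + (1.6)·(-0.8)) / 4 = -23.6/4 = -5.9
  s[V,V] = ((2.2)·(2.2) + (3.2)·(3.2) + (-3.8)·(-3.8) + (-0.8)·(-0.8) + (-0.8)·(-0.8)) / 4 = 30.8/4 = 7.7
  Sample standard deviations s_i = √(s[i,i]):
  s(U) = √(5.8) = 2.4083
  s(V) = √(7.7) = 2.7749

Step 3 — r_{ij} = s_{ij} / (s_i · s_j):
  r[U,U] = 1 (diagonal).
  r[U,V] = -5.9 / (2.4083 · 2.7749) = -5.9 / 6.6828 = -0.8829
  r[V,V] = 1 (diagonal).

R is symmetric with unit diagonal. Assembling:

R = [[1, -0.8829],
 [-0.8829, 1]]


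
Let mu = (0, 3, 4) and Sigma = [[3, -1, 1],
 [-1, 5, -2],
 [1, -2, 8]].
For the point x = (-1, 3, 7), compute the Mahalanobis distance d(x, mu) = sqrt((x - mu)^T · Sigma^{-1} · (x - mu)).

Step 1 — centre the observation: (x - mu) = (-1, 0, 3).

Step 2 — invert Sigma (cofactor / det for 3×3, or solve directly):
  Sigma^{-1} = [[0.3636, 0.0606, -0.0303],
 [0.0606, 0.2323, 0.0505],
 [-0.0303, 0.0505, 0.1414]].

Step 3 — form the quadratic (x - mu)^T · Sigma^{-1} · (x - mu):
  Sigma^{-1} · (x - mu) = (-0.4545, 0.0909, 0.4545).
  (x - mu)^T · [Sigma^{-1} · (x - mu)] = (-1)·(-0.4545) + (0)·(0.0909) + (3)·(0.4545) = 1.8182.

Step 4 — take square root: d = √(1.8182) ≈ 1.3484.

d(x, mu) = √(1.8182) ≈ 1.3484


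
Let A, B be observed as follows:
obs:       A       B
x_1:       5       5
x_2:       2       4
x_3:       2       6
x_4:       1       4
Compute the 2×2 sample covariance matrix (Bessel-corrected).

Step 1 — column means:
  mean(A) = (5 + 2 + 2 + 1) / 4 = 10/4 = 2.5
  mean(B) = (5 + 4 + 6 + 4) / 4 = 19/4 = 4.75

Step 2 — sample covariance S[i,j] = (1/(n-1)) · Σ_k (x_{k,i} - mean_i) · (x_{k,j} - mean_j), with n-1 = 3.
  S[A,A] = ((2.5)·(2.5) + (-0.5)·(-0.5) + (-0.5)·(-0.5) + (-1.5)·(-1.5)) / 3 = 9/3 = 3
  S[A,B] = ((2.5)·(0.25) + (-0.5)·(-0.75) + (-0.5)·(1.25) + (-1.5)·(-0.75)) / 3 = 1.5/3 = 0.5
  S[B,B] = ((0.25)·(0.25) + (-0.75)·(-0.75) + (1.25)·(1.25) + (-0.75)·(-0.75)) / 3 = 2.75/3 = 0.9167

S is symmetric (S[j,i] = S[i,j]). Assembling:

S = [[3, 0.5],
 [0.5, 0.9167]]


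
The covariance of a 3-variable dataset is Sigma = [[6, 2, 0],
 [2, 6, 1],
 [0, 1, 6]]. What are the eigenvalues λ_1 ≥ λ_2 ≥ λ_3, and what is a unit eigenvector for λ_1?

Step 1 — characteristic polynomial p(λ) = det(λI - Sigma) = λ³ - tr·λ² + c_1·λ - det, where tr = trace, c_1 = sum of the principal 2×2 minors, det = det(Sigma):
  tr = 6 + 6 + 6 = 18,
  c_1 = (6·6 - (2)²) + (6·6 - (0)²) + (6·6 - (1)²) = 32 + 36 + 35 = 103,
  det = 6·(6·6 - (1)²) - (2)·((2)·6 - (1)·(0)) + (0)·((2)·(1) - 6·(0)) = 6·(35) - (2)·(12) + (0)·(2) = 186.
  So p(λ) = λ³ - 18λ² + 103λ - 186.
Step 2 — look for an integer root (rational root theorem: any rational root is an integer divisor of 186). Testing λ = 6:
  p(6) = 216 - 648 + 618 - 186 = 0  ✓
  Dividing out (λ - 6): p(λ) = (λ - 6)(λ² - 12λ + 31).
Step 3 — remaining eigenvalues from the quadratic λ² - 12λ + 31 = 0:
  Δ = 12² - 4·31 = 144 - 124 = 20,  λ = (12 ± √20)/2 = (12 ± 4.4721)/2 ≈ 8.2361 or 3.7639.
  Sorted: λ_1 = 8.2361,  λ_2 = 6,  λ_3 = 3.7639  (check: sum = 18 = tr ✓).

Step 4 — unit eigenvector for λ_1 ≈ 8.2361: v spans the null space of (Sigma - λ_1 I), whose rows are
  r_1 = (-2.2361, 2, 0),  r_2 = (2, -2.2361, 1),  r_3 = (0, 1, -2.2361).
  v is orthogonal to every row, so take v ∝ r_1 × r_2 = ((2)·(1) - (0)·(-2.2361), (0)·(2) - (-2.2361)·(1), (-2.2361)·(-2.2361) - (2)·(2)) ≈ (2, 2.2361, 1).
  Let u = (2, 2.2361, 1).
  ||u|| = √((2)² + (2.2361)² + (1)²) = √(10) ≈ 3.1623,  v_1 = u/||u|| ≈ (0.6325, 0.7071, 0.3162) (||v_1|| = 1).

λ_1 = 8.2361,  λ_2 = 6,  λ_3 = 3.7639;  v_1 ≈ (0.6325, 0.7071, 0.3162)


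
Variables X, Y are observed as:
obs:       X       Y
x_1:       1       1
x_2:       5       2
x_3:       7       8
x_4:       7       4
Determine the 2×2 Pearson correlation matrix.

Step 1 — column means:
  mean(X) = (1 + 5 + 7 + 7) / 4 = 20/4 = 5
  mean(Y) = (1 + 2 + 8 + 4) / 4 = 15/4 = 3.75

Step 2 — sample variances and covariances s[i,j] = (1/(n-1)) · Σ_k (x_{k,i} - mean_i) · (x_{k,j} - mean_j), with n-1 = 3:
  s[X,X] = ((-4)·(-4) + (0)·(0) + (2)·(2) + (2)·(2)) / 3 = 24/3 = 8
  s[X,Y] = ((-4)·(-2.75) + (0)·(-1.75) + (2)·(4.25) + (2)·(0.25)) / 3 = 20/3 = 6.6667
  s[Y,Y] = ((-2.75)·(-2.75) + (-1.75)·(-1.75) + (4.25)·(4.25) + (0.25)·(0.25)) / 3 = 28.75/3 = 9.5833
  Sample standard deviations s_i = √(s[i,i]):
  s(X) = √(8) = 2.8284
  s(Y) = √(9.5833) = 3.0957

Step 3 — r_{ij} = s_{ij} / (s_i · s_j):
  r[X,X] = 1 (diagonal).
  r[X,Y] = 6.6667 / (2.8284 · 3.0957) = 6.6667 / 8.756 = 0.7614
  r[Y,Y] = 1 (diagonal).

R is symmetric with unit diagonal. Assembling:

R = [[1, 0.7614],
 [0.7614, 1]]


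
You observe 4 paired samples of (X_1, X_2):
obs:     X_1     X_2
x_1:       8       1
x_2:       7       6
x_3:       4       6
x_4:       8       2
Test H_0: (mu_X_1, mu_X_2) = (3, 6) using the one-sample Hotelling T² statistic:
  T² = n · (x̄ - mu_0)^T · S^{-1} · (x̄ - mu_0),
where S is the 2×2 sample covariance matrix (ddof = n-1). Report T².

Step 1 — sample mean vector:
  mean(X_1) = (8 + 7 + 4 + 8) / 4 = 27/4 = 6.75
  mean(X_2) = (1 + 6 + 6 + 2) / 4 = 15/4 = 3.75
  x̄ = (6.75, 3.75),  deviation x̄ - mu_0 = (6.75, 3.75) - (3, 6) = (3.75, -2.25).

Step 2 — sample covariance matrix, S[i,j] = (1/(n-1)) · Σ_k (x_{k,i} - mean_i) · (x_{k,j} - mean_j), divisor n-1 = 3:
  S[X_1,X_1] = ((1.25)·(1.25) + (0.25)·(0.25) + (-2.75)·(-2.75) + (1.25)·(1.25)) / 3 = 10.75/3 = 3.5833
  S[X_1,X_2] = ((1.25)·(-2.75) + (0.25)·(2.25) + (-2.75)·(2.25) + (1.25)·(-1.75)) / 3 = -11.25/3 = -3.75
  S[X_2,X_2] = ((-2.75)·(-2.75) + (2.25)·(2.25) + (2.25)·(2.25) + (-1.75)·(-1.75)) / 3 = 20.75/3 = 6.9167
  S = [[3.5833, -3.75],
 [-3.75, 6.9167]].

Step 3 — invert S. det(S) = 3.5833·6.9167 - (-3.75)² = 10.7222.
  S^{-1} = (1/det) · [[d, -b], [-b, a]] = [[0.6451, 0.3497],
 [0.3497, 0.3342]].

Step 4 — quadratic form (x̄ - mu_0)^T · S^{-1} · (x̄ - mu_0):
  S^{-1} · (x̄ - mu_0) = (1.6321, 0.5596),
  (x̄ - mu_0)^T · [...] = (3.75)·(1.6321) + (-2.25)·(0.5596) = 4.8614.

Step 5 — scale by n: T² = 4 · 4.8614 = 19.4456.

T² ≈ 19.4456


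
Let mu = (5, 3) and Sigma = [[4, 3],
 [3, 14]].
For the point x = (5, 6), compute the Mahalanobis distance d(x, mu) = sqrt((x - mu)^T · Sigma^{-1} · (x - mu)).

Step 1 — centre the observation: (x - mu) = (0, 3).

Step 2 — invert Sigma. det(Sigma) = 4·14 - (3)² = 47.
  Sigma^{-1} = (1/det) · [[d, -b], [-b, a]] = [[0.2979, -0.0638],
 [-0.0638, 0.0851]].

Step 3 — form the quadratic (x - mu)^T · Sigma^{-1} · (x - mu):
  Sigma^{-1} · (x - mu) = (-0.1915, 0.2553).
  (x - mu)^T · [Sigma^{-1} · (x - mu)] = (0)·(-0.1915) + (3)·(0.2553) = 0.766.

Step 4 — take square root: d = √(0.766) ≈ 0.8752.

d(x, mu) = √(0.766) ≈ 0.8752


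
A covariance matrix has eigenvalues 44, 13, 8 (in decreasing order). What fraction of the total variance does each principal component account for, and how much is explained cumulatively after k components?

Step 1 — total variance = trace(Sigma) = Σ λ_i = 44 + 13 + 8 = 65.

Step 2 — fraction explained by component i = λ_i / Σ λ:
  PC1: 44/65 = 0.6769
  PC2: 13/65 = 0.2
  PC3: 8/65 = 0.1231

Step 3 — cumulative fraction after k components = (λ_1 + ... + λ_k) / Σ λ:
  k = 1: 44/65 = 0.6769
  k = 2: (44 + 13)/65 = 57/65 = 0.8769
  k = 3: (44 + 13 + 8)/65 = 65/65 = 1

Summary (fraction, with percent):

explained: PC1 0.6769 (67.69%), PC2 0.2 (20%), PC3 0.1231 (12.31%);  cumulative: 0.6769, 0.8769, 1


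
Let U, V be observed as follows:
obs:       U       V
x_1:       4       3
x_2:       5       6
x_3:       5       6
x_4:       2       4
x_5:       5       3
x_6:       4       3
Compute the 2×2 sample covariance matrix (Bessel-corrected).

Step 1 — column means:
  mean(U) = (4 + 5 + 5 + 2 + 5 + 4) / 6 = 25/6 = 4.1667
  mean(V) = (3 + 6 + 6 + 4 + 3 + 3) / 6 = 25/6 = 4.1667

Step 2 — sample covariance S[i,j] = (1/(n-1)) · Σ_k (x_{k,i} - mean_i) · (x_{k,j} - mean_j), with n-1 = 5.
  S[U,U] = ((-0.1667)·(-0.1667) + (0.8333)·(0.8333) + (0.8333)·(0.8333) + (-2.1667)·(-2.1667) + (0.8333)·(0.8333) + (-0.1667)·(-0.1667)) / 5 = 6.8333/5 = 1.3667
  S[U,V] = ((-0.1667)·(-1.1667) + (0.8333)·(1.8333) + (0.8333)·(1.8333) + (-2.1667)·(-0.1667) + (0.8333)·(-1.1667) + (-0.1667)·(-1.1667)) / 5 = 2.8333/5 = 0.5667
  S[V,V] = ((-1.1667)·(-1.1667) + (1.8333)·(1.8333) + (1.8333)·(1.8333) + (-0.1667)·(-0.1667) + (-1.1667)·(-1.1667) + (-1.1667)·(-1.1667)) / 5 = 10.8333/5 = 2.1667

S is symmetric (S[j,i] = S[i,j]). Assembling:

S = [[1.3667, 0.5667],
 [0.5667, 2.1667]]


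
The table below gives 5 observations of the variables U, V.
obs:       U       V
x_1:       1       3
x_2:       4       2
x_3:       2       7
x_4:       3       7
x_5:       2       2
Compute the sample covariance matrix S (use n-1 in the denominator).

Step 1 — column means:
  mean(U) = (1 + 4 + 2 + 3 + 2) / 5 = 12/5 = 2.4
  mean(V) = (3 + 2 + 7 + 7 + 2) / 5 = 21/5 = 4.2

Step 2 — sample covariance S[i,j] = (1/(n-1)) · Σ_k (x_{k,i} - mean_i) · (x_{k,j} - mean_j), with n-1 = 4.
  S[U,U] = ((-1.4)·(-1.4) + (1.6)·(1.6) + (-0.4)·(-0.4) + (0.6)·(0.6) + (-0.4)·(-0.4)) / 4 = 5.2/4 = 1.3
  S[U,V] = ((-1.4)·(-1.2) + (1.6)·(-2.2) + (-0.4)·(2.8) + (0.6)·(2.8) + (-0.4)·(-2.2)) / 4 = -0.4/4 = -0.1
  S[V,V] = ((-1.2)·(-1.2) + (-2.2)·(-2.2) + (2.8)·(2.8) + (2.8)·(2.8) + (-2.2)·(-2.2)) / 4 = 26.8/4 = 6.7

S is symmetric (S[j,i] = S[i,j]). Assembling:

S = [[1.3, -0.1],
 [-0.1, 6.7]]


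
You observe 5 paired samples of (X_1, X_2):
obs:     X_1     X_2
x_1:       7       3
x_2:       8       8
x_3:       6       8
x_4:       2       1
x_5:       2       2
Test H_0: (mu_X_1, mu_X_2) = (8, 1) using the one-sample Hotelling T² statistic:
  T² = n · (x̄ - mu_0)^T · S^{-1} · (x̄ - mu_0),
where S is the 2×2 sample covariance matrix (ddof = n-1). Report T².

Step 1 — sample mean vector:
  mean(X_1) = (7 + 8 + 6 + 2 + 2) / 5 = 25/5 = 5
  mean(X_2) = (3 + 8 + 8 + 1 + 2) / 5 = 22/5 = 4.4
  x̄ = (5, 4.4),  deviation x̄ - mu_0 = (5, 4.4) - (8, 1) = (-3, 3.4).

Step 2 — sample covariance matrix, S[i,j] = (1/(n-1)) · Σ_k (x_{k,i} - mean_i) · (x_{k,j} - mean_j), divisor n-1 = 4:
  S[X_1,X_1] = ((2)·(2) + (3)·(3) + (1)·(1) + (-3)·(-3) + (-3)·(-3)) / 4 = 32/4 = 8
  S[X_1,X_2] = ((2)·(-1.4) + (3)·(3.6) + (1)·(3.6) + (-3)·(-3.4) + (-3)·(-2.4)) / 4 = 29/4 = 7.25
  S[X_2,X_2] = ((-1.4)·(-1.4) + (3.6)·(3.6) + (3.6)·(3.6) + (-3.4)·(-3.4) + (-2.4)·(-2.4)) / 4 = 45.2/4 = 11.3
  S = [[8, 7.25],
 [7.25, 11.3]].

Step 3 — invert S. det(S) = 8·11.3 - (7.25)² = 37.8375.
  S^{-1} = (1/det) · [[d, -b], [-b, a]] = [[0.2986, -0.1916],
 [-0.1916, 0.2114]].

Step 4 — quadratic form (x̄ - mu_0)^T · S^{-1} · (x̄ - mu_0):
  S^{-1} · (x̄ - mu_0) = (-1.5474, 1.2937),
  (x̄ - mu_0)^T · [...] = (-3)·(-1.5474) + (3.4)·(1.2937) = 9.0408.

Step 5 — scale by n: T² = 5 · 9.0408 = 45.2038.

T² ≈ 45.2038


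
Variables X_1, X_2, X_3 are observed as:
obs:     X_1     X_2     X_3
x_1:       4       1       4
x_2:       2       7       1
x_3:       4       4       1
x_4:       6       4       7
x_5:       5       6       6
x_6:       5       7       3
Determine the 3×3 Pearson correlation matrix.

Step 1 — column means:
  mean(X_1) = (4 + 2 + 4 + 6 + 5 + 5) / 6 = 26/6 = 4.3333
  mean(X_2) = (1 + 7 + 4 + 4 + 6 + 7) / 6 = 29/6 = 4.8333
  mean(X_3) = (4 + 1 + 1 + 7 + 6 + 3) / 6 = 22/6 = 3.6667

Step 2 — sample variances and covariances s[i,j] = (1/(n-1)) · Σ_k (x_{k,i} - mean_i) · (x_{k,j} - mean_j), with n-1 = 5:
  s[X_1,X_1] = ((-0.3333)·(-0.3333) + (-2.3333)·(-2.3333) + (-0.3333)·(-0.3333) + (1.6667)·(1.6667) + (0.6667)·(0.6667) + (0.6667)·(0.6667)) / 5 = 9.3333/5 = 1.8667
  s[X_1,X_2] = ((-0.3333)·(-3.8333) + (-2.3333)·(2.1667) + (-0.3333)·(-0.8333) + (1.6667)·(-0.8333) + (0.6667)·(1.1667) + (0.6667)·(2.1667)) / 5 = -2.6667/5 = -0.5333
  s[X_1,X_3] = ((-0.3333)·(0.3333) + (-2.3333)·(-2.6667) + (-0.3333)·(-2.6667) + (1.6667)·(3.3333) + (0.6667)·(2.3333) + (0.6667)·(-0.6667)) / 5 = 13.6667/5 = 2.7333
  s[X_2,X_2] = ((-3.8333)·(-3.8333) + (2.1667)·(2.1667) + (-0.8333)·(-0.8333) + (-0.8333)·(-0.8333) + (1.1667)·(1.1667) + (2.1667)·(2.1667)) / 5 = 26.8333/5 = 5.3667
  s[X_2,X_3] = ((-3.8333)·(0.3333) + (2.1667)·(-2.6667) + (-0.8333)·(-2.6667) + (-0.8333)·(3.3333) + (1.1667)·(2.3333) + (2.1667)·(-0.6667)) / 5 = -6.3333/5 = -1.2667
  s[X_3,X_3] = ((0.3333)·(0.3333) + (-2.6667)·(-2.6667) + (-2.6667)·(-2.6667) + (3.3333)·(3.3333) + (2.3333)·(2.3333) + (-0.6667)·(-0.6667)) / 5 = 31.3333/5 = 6.2667
  Sample standard deviations s_i = √(s[i,i]):
  s(X_1) = √(1.8667) = 1.3663
  s(X_2) = √(5.3667) = 2.3166
  s(X_3) = √(6.2667) = 2.5033

Step 3 — r_{ij} = s_{ij} / (s_i · s_j):
  r[X_1,X_1] = 1 (diagonal).
  r[X_1,X_2] = -0.5333 / (1.3663 · 2.3166) = -0.5333 / 3.1651 = -0.1685
  r[X_1,X_3] = 2.7333 / (1.3663 · 2.5033) = 2.7333 / 3.4202 = 0.7992
  r[X_2,X_2] = 1 (diagonal).
  r[X_2,X_3] = -1.2667 / (2.3166 · 2.5033) = -1.2667 / 5.7992 = -0.2184
  r[X_3,X_3] = 1 (diagonal).

R is symmetric with unit diagonal. Assembling:

R = [[1, -0.1685, 0.7992],
 [-0.1685, 1, -0.2184],
 [0.7992, -0.2184, 1]]


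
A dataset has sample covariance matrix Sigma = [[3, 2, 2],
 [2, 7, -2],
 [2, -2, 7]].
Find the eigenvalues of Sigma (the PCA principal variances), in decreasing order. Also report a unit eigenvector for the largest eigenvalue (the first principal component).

Step 1 — characteristic polynomial p(λ) = det(λI - Sigma) = λ³ - tr·λ² + c_1·λ - det, where tr = trace, c_1 = sum of the principal 2×2 minors, det = det(Sigma):
  tr = 3 + 7 + 7 = 17,
  c_1 = (3·7 - (2)²) + (3·7 - (2)²) + (7·7 - (-2)²) = 17 + 17 + 45 = 79,
  det = 3·(7·7 - (-2)²) - (2)·((2)·7 - (-2)·(2)) + (2)·((2)·(-2) - 7·(2)) = 3·(45) - (2)·(18) + (2)·(-18) = 63.
  So p(λ) = λ³ - 17λ² + 79λ - 63.
Step 2 — look for an integer root (rational root theorem: any rational root is an integer divisor of 63). Testing λ = 1:
  p(1) = 1 - 17 + 79 - 63 = 0  ✓
  Dividing out (λ - 1): p(λ) = (λ - 1)(λ² - 16λ + 63).
Step 3 — remaining eigenvalues from the quadratic λ² - 16λ + 63 = 0:
  Δ = 16² - 4·63 = 256 - 252 = 4,  λ = (16 ± √4)/2 = (16 ± 2)/2 = 9 or 7.
  Sorted: λ_1 = 9,  λ_2 = 7,  λ_3 = 1  (check: sum = 17 = tr ✓).

Step 4 — unit eigenvector for λ_1 = 9: v spans the null space of (Sigma - λ_1 I), whose rows are
  r_1 = (-6, 2, 2),  r_2 = (2, -2, -2),  r_3 = (2, -2, -2).
  v is orthogonal to every row, so take v ∝ r_1 × r_2 = ((2)·(-2) - (2)·(-2), (2)·(2) - (-6)·(-2), (-6)·(-2) - (2)·(2)) = (0, -8, 8).
  Rescale (divide by 8; multiply by -1 so the first nonzero entry is positive): u = (0, 1, -1).
  ||u|| = √((0)² + (1)² + (-1)²) = √(2) ≈ 1.4142,  v_1 = u/||u|| ≈ (0, 0.7071, -0.7071) (||v_1|| = 1).

λ_1 = 9,  λ_2 = 7,  λ_3 = 1;  v_1 ≈ (0, 0.7071, -0.7071)


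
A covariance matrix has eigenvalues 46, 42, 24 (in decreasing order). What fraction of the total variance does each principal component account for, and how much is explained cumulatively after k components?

Step 1 — total variance = trace(Sigma) = Σ λ_i = 46 + 42 + 24 = 112.

Step 2 — fraction explained by component i = λ_i / Σ λ:
  PC1: 46/112 = 0.4107
  PC2: 42/112 = 0.375
  PC3: 24/112 = 0.2143

Step 3 — cumulative fraction after k components = (λ_1 + ... + λ_k) / Σ λ:
  k = 1: 46/112 = 0.4107
  k = 2: (46 + 42)/112 = 88/112 = 0.7857
  k = 3: (46 + 42 + 24)/112 = 112/112 = 1

Summary (fraction, with percent):

explained: PC1 0.4107 (41.07%), PC2 0.375 (37.5%), PC3 0.2143 (21.43%);  cumulative: 0.4107, 0.7857, 1


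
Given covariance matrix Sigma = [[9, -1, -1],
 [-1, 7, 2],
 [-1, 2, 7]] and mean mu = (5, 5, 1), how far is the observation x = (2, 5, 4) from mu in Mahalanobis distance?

Step 1 — centre the observation: (x - mu) = (-3, 0, 3).

Step 2 — invert Sigma (cofactor / det for 3×3, or solve directly):
  Sigma^{-1} = [[0.1139, 0.0127, 0.0127],
 [0.0127, 0.157, -0.043],
 [0.0127, -0.043, 0.157]].

Step 3 — form the quadratic (x - mu)^T · Sigma^{-1} · (x - mu):
  Sigma^{-1} · (x - mu) = (-0.3038, -0.1671, 0.4329).
  (x - mu)^T · [Sigma^{-1} · (x - mu)] = (-3)·(-0.3038) + (0)·(-0.1671) + (3)·(0.4329) = 2.2101.

Step 4 — take square root: d = √(2.2101) ≈ 1.4866.

d(x, mu) = √(2.2101) ≈ 1.4866


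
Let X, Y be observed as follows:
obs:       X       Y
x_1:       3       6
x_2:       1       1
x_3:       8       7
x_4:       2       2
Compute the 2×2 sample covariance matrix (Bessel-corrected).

Step 1 — column means:
  mean(X) = (3 + 1 + 8 + 2) / 4 = 14/4 = 3.5
  mean(Y) = (6 + 1 + 7 + 2) / 4 = 16/4 = 4

Step 2 — sample covariance S[i,j] = (1/(n-1)) · Σ_k (x_{k,i} - mean_i) · (x_{k,j} - mean_j), with n-1 = 3.
  S[X,X] = ((-0.5)·(-0.5) + (-2.5)·(-2.5) + (4.5)·(4.5) + (-1.5)·(-1.5)) / 3 = 29/3 = 9.6667
  S[X,Y] = ((-0.5)·(2) + (-2.5)·(-3) + (4.5)·(3) + (-1.5)·(-2)) / 3 = 23/3 = 7.6667
  S[Y,Y] = ((2)·(2) + (-3)·(-3) + (3)·(3) + (-2)·(-2)) / 3 = 26/3 = 8.6667

S is symmetric (S[j,i] = S[i,j]). Assembling:

S = [[9.6667, 7.6667],
 [7.6667, 8.6667]]


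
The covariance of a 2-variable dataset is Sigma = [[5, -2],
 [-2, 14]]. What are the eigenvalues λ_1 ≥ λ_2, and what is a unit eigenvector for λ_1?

Step 1 — characteristic polynomial of 2×2 Sigma:
  det(Sigma - λI) = λ² - trace · λ + det = 0.
  trace = 5 + 14 = 19, det = 5·14 - (-2)² = 66.
Step 2 — discriminant:
  Δ = trace² - 4·det = 361 - 264 = 97.
Step 3 — eigenvalues:
  λ = (trace ± √Δ)/2 = (19 ± 9.8489)/2,
  λ_1 = 14.4244,  λ_2 = 4.5756.

Step 4 — unit eigenvector for λ_1: solve (Sigma - λ_1 I)v = 0. First row:
  (5 - 14.4244)·v_x + (-2)·v_y = 0, i.e. (-9.4244)·v_x + (-2)·v_y = 0,
  so v ∝ (b, λ_1 - a) = (-2, 9.4244); multiply by -1 so the first entry is positive: u = (2, -9.4244).
  ||u|| = √((2)² + (-9.4244)²) = √(92.8199) ≈ 9.6343,
  v_1 = u/||u|| ≈ (0.2076, -0.9782) (||v_1|| = 1).

λ_1 = 14.4244,  λ_2 = 4.5756;  v_1 ≈ (0.2076, -0.9782)


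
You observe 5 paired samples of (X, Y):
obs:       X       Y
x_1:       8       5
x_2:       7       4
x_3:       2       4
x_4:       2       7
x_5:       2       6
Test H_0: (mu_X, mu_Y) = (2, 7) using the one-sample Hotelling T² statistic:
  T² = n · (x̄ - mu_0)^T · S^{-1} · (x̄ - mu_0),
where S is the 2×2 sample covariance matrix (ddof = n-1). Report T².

Step 1 — sample mean vector:
  mean(X) = (8 + 7 + 2 + 2 + 2) / 5 = 21/5 = 4.2
  mean(Y) = (5 + 4 + 4 + 7 + 6) / 5 = 26/5 = 5.2
  x̄ = (4.2, 5.2),  deviation x̄ - mu_0 = (4.2, 5.2) - (2, 7) = (2.2, -1.8).

Step 2 — sample covariance matrix, S[i,j] = (1/(n-1)) · Σ_k (x_{k,i} - mean_i) · (x_{k,j} - mean_j), divisor n-1 = 4:
  S[X,X] = ((3.8)·(3.8) + (2.8)·(2.8) + (-2.2)·(-2.2) + (-2.2)·(-2.2) + (-2.2)·(-2.2)) / 4 = 36.8/4 = 9.2
  S[X,Y] = ((3.8)·(-0.2) + (2.8)·(-1.2) + (-2.2)·(-1.2) + (-2.2)·(1.8) + (-2.2)·(0.8)) / 4 = -7.2/4 = -1.8
  S[Y,Y] = ((-0.2)·(-0.2) + (-1.2)·(-1.2) + (-1.2)·(-1.2) + (1.8)·(1.8) + (0.8)·(0.8)) / 4 = 6.8/4 = 1.7
  S = [[9.2, -1.8],
 [-1.8, 1.7]].

Step 3 — invert S. det(S) = 9.2·1.7 - (-1.8)² = 12.4.
  S^{-1} = (1/det) · [[d, -b], [-b, a]] = [[0.1371, 0.1452],
 [0.1452, 0.7419]].

Step 4 — quadratic form (x̄ - mu_0)^T · S^{-1} · (x̄ - mu_0):
  S^{-1} · (x̄ - mu_0) = (0.0403, -1.0161),
  (x̄ - mu_0)^T · [...] = (2.2)·(0.0403) + (-1.8)·(-1.0161) = 1.9177.

Step 5 — scale by n: T² = 5 · 1.9177 = 9.5887.

T² ≈ 9.5887


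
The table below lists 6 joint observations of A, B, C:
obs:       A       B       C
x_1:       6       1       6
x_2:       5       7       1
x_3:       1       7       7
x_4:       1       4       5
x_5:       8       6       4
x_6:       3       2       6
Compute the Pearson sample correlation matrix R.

Step 1 — column means:
  mean(A) = (6 + 5 + 1 + 1 + 8 + 3) / 6 = 24/6 = 4
  mean(B) = (1 + 7 + 7 + 4 + 6 + 2) / 6 = 27/6 = 4.5
  mean(C) = (6 + 1 + 7 + 5 + 4 + 6) / 6 = 29/6 = 4.8333

Step 2 — sample variances and covariances s[i,j] = (1/(n-1)) · Σ_k (x_{k,i} - mean_i) · (x_{k,j} - mean_j), with n-1 = 5:
  s[A,A] = ((2)·(2) + (1)·(1) + (-3)·(-3) + (-3)·(-3) + (4)·(4) + (-1)·(-1)) / 5 = 40/5 = 8
  s[A,B] = ((2)·(-3.5) + (1)·(2.5) + (-3)·(2.5) + (-3)·(-0.5) + (4)·(1.5) + (-1)·(-2.5)) / 5 = -2/5 = -0.4
  s[A,C] = ((2)·(1.1667) + (1)·(-3.8333) + (-3)·(2.1667) + (-3)·(0.1667) + (4)·(-0.8333) + (-1)·(1.1667)) / 5 = -13/5 = -2.6
  s[B,B] = ((-3.5)·(-3.5) + (2.5)·(2.5) + (2.5)·(2.5) + (-0.5)·(-0.5) + (1.5)·(1.5) + (-2.5)·(-2.5)) / 5 = 33.5/5 = 6.7
  s[B,C] = ((-3.5)·(1.1667) + (2.5)·(-3.8333) + (2.5)·(2.1667) + (-0.5)·(0.1667) + (1.5)·(-0.8333) + (-2.5)·(1.1667)) / 5 = -12.5/5 = -2.5
  s[C,C] = ((1.1667)·(1.1667) + (-3.8333)·(-3.8333) + (2.1667)·(2.1667) + (0.1667)·(0.1667) + (-0.8333)·(-0.8333) + (1.1667)·(1.1667)) / 5 = 22.8333/5 = 4.5667
  Sample standard deviations s_i = √(s[i,i]):
  s(A) = √(8) = 2.8284
  s(B) = √(6.7) = 2.5884
  s(C) = √(4.5667) = 2.137

Step 3 — r_{ij} = s_{ij} / (s_i · s_j):
  r[A,A] = 1 (diagonal).
  r[A,B] = -0.4 / (2.8284 · 2.5884) = -0.4 / 7.3212 = -0.0546
  r[A,C] = -2.6 / (2.8284 · 2.137) = -2.6 / 6.0443 = -0.4302
  r[B,B] = 1 (diagonal).
  r[B,C] = -2.5 / (2.5884 · 2.137) = -2.5 / 5.5314 = -0.452
  r[C,C] = 1 (diagonal).

R is symmetric with unit diagonal. Assembling:

R = [[1, -0.0546, -0.4302],
 [-0.0546, 1, -0.452],
 [-0.4302, -0.452, 1]]


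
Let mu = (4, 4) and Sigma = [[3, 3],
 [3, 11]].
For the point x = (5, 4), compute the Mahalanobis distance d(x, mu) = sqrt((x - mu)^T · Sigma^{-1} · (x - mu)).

Step 1 — centre the observation: (x - mu) = (1, 0).

Step 2 — invert Sigma. det(Sigma) = 3·11 - (3)² = 24.
  Sigma^{-1} = (1/det) · [[d, -b], [-b, a]] = [[0.4583, -0.125],
 [-0.125, 0.125]].

Step 3 — form the quadratic (x - mu)^T · Sigma^{-1} · (x - mu):
  Sigma^{-1} · (x - mu) = (0.4583, -0.125).
  (x - mu)^T · [Sigma^{-1} · (x - mu)] = (1)·(0.4583) + (0)·(-0.125) = 0.4583.

Step 4 — take square root: d = √(0.4583) ≈ 0.677.

d(x, mu) = √(0.4583) ≈ 0.677


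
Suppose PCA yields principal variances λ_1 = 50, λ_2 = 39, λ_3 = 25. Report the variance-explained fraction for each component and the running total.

Step 1 — total variance = trace(Sigma) = Σ λ_i = 50 + 39 + 25 = 114.

Step 2 — fraction explained by component i = λ_i / Σ λ:
  PC1: 50/114 = 0.4386
  PC2: 39/114 = 0.3421
  PC3: 25/114 = 0.2193

Step 3 — cumulative fraction after k components = (λ_1 + ... + λ_k) / Σ λ:
  k = 1: 50/114 = 0.4386
  k = 2: (50 + 39)/114 = 89/114 = 0.7807
  k = 3: (50 + 39 + 25)/114 = 114/114 = 1

Summary (fraction, with percent):

explained: PC1 0.4386 (43.86%), PC2 0.3421 (34.21%), PC3 0.2193 (21.93%);  cumulative: 0.4386, 0.7807, 1


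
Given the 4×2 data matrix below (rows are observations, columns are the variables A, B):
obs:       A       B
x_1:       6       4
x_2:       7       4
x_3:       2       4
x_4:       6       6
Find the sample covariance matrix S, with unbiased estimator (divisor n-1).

Step 1 — column means:
  mean(A) = (6 + 7 + 2 + 6) / 4 = 21/4 = 5.25
  mean(B) = (4 + 4 + 4 + 6) / 4 = 18/4 = 4.5

Step 2 — sample covariance S[i,j] = (1/(n-1)) · Σ_k (x_{k,i} - mean_i) · (x_{k,j} - mean_j), with n-1 = 3.
  S[A,A] = ((0.75)·(0.75) + (1.75)·(1.75) + (-3.25)·(-3.25) + (0.75)·(0.75)) / 3 = 14.75/3 = 4.9167
  S[A,B] = ((0.75)·(-0.5) + (1.75)·(-0.5) + (-3.25)·(-0.5) + (0.75)·(1.5)) / 3 = 1.5/3 = 0.5
  S[B,B] = ((-0.5)·(-0.5) + (-0.5)·(-0.5) + (-0.5)·(-0.5) + (1.5)·(1.5)) / 3 = 3/3 = 1

S is symmetric (S[j,i] = S[i,j]). Assembling:

S = [[4.9167, 0.5],
 [0.5, 1]]


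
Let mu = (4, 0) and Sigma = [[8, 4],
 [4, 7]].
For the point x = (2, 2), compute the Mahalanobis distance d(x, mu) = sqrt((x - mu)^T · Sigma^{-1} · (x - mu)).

Step 1 — centre the observation: (x - mu) = (-2, 2).

Step 2 — invert Sigma. det(Sigma) = 8·7 - (4)² = 40.
  Sigma^{-1} = (1/det) · [[d, -b], [-b, a]] = [[0.175, -0.1],
 [-0.1, 0.2]].

Step 3 — form the quadratic (x - mu)^T · Sigma^{-1} · (x - mu):
  Sigma^{-1} · (x - mu) = (-0.55, 0.6).
  (x - mu)^T · [Sigma^{-1} · (x - mu)] = (-2)·(-0.55) + (2)·(0.6) = 2.3.

Step 4 — take square root: d = √(2.3) ≈ 1.5166.

d(x, mu) = √(2.3) ≈ 1.5166


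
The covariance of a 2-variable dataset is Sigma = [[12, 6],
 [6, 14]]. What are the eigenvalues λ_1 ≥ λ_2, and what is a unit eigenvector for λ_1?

Step 1 — characteristic polynomial of 2×2 Sigma:
  det(Sigma - λI) = λ² - trace · λ + det = 0.
  trace = 12 + 14 = 26, det = 12·14 - (6)² = 132.
Step 2 — discriminant:
  Δ = trace² - 4·det = 676 - 528 = 148.
Step 3 — eigenvalues:
  λ = (trace ± √Δ)/2 = (26 ± 12.1655)/2,
  λ_1 = 19.0828,  λ_2 = 6.9172.

Step 4 — unit eigenvector for λ_1: solve (Sigma - λ_1 I)v = 0. First row:
  (12 - 19.0828)·v_x + (6)·v_y = 0, i.e. (-7.0828)·v_x + (6)·v_y = 0,
  so v ∝ (b, λ_1 - a) = (6, 7.0828) = u.
  ||u|| = √((6)² + (7.0828)²) = √(86.1655) ≈ 9.2825,
  v_1 = u/||u|| ≈ (0.6464, 0.763) (||v_1|| = 1).

λ_1 = 19.0828,  λ_2 = 6.9172;  v_1 ≈ (0.6464, 0.763)


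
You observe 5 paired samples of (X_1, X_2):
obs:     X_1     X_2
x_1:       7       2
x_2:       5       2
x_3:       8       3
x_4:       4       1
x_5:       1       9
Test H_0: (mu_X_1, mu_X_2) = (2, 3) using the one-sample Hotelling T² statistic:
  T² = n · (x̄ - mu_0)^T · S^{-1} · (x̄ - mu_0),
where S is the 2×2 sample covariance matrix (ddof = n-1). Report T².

Step 1 — sample mean vector:
  mean(X_1) = (7 + 5 + 8 + 4 + 1) / 5 = 25/5 = 5
  mean(X_2) = (2 + 2 + 3 + 1 + 9) / 5 = 17/5 = 3.4
  x̄ = (5, 3.4),  deviation x̄ - mu_0 = (5, 3.4) - (2, 3) = (3, 0.4).

Step 2 — sample covariance matrix, S[i,j] = (1/(n-1)) · Σ_k (x_{k,i} - mean_i) · (x_{k,j} - mean_j), divisor n-1 = 4:
  S[X_1,X_1] = ((2)·(2) + (0)·(0) + (3)·(3) + (-1)·(-1) + (-4)·(-4)) / 4 = 30/4 = 7.5
  S[X_1,X_2] = ((2)·(-1.4) + (0)·(-1.4) + (3)·(-0.4) + (-1)·(-2.4) + (-4)·(5.6)) / 4 = -24/4 = -6
  S[X_2,X_2] = ((-1.4)·(-1.4) + (-1.4)·(-1.4) + (-0.4)·(-0.4) + (-2.4)·(-2.4) + (5.6)·(5.6)) / 4 = 41.2/4 = 10.3
  S = [[7.5, -6],
 [-6, 10.3]].

Step 3 — invert S. det(S) = 7.5·10.3 - (-6)² = 41.25.
  S^{-1} = (1/det) · [[d, -b], [-b, a]] = [[0.2497, 0.1455],
 [0.1455, 0.1818]].

Step 4 — quadratic form (x̄ - mu_0)^T · S^{-1} · (x̄ - mu_0):
  S^{-1} · (x̄ - mu_0) = (0.8073, 0.5091),
  (x̄ - mu_0)^T · [...] = (3)·(0.8073) + (0.4)·(0.5091) = 2.6255.

Step 5 — scale by n: T² = 5 · 2.6255 = 13.1273.

T² ≈ 13.1273


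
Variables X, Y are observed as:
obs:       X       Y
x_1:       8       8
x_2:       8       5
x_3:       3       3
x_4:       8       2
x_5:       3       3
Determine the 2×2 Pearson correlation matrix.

Step 1 — column means:
  mean(X) = (8 + 8 + 3 + 8 + 3) / 5 = 30/5 = 6
  mean(Y) = (8 + 5 + 3 + 2 + 3) / 5 = 21/5 = 4.2

Step 2 — sample variances and covariances s[i,j] = (1/(n-1)) · Σ_k (x_{k,i} - mean_i) · (x_{k,j} - mean_j), with n-1 = 4:
  s[X,X] = ((2)·(2) + (2)·(2) + (-3)·(-3) + (2)·(2) + (-3)·(-3)) / 4 = 30/4 = 7.5
  s[X,Y] = ((2)·(3.8) + (2)·(0.8) + (-3)·(-1.2) + (2)·(-2.2) + (-3)·(-1.2)) / 4 = 12/4 = 3
  s[Y,Y] = ((3.8)·(3.8) + (0.8)·(0.8) + (-1.2)·(-1.2) + (-2.2)·(-2.2) + (-1.2)·(-1.2)) / 4 = 22.8/4 = 5.7
  Sample standard deviations s_i = √(s[i,i]):
  s(X) = √(7.5) = 2.7386
  s(Y) = √(5.7) = 2.3875

Step 3 — r_{ij} = s_{ij} / (s_i · s_j):
  r[X,X] = 1 (diagonal).
  r[X,Y] = 3 / (2.7386 · 2.3875) = 3 / 6.5383 = 0.4588
  r[Y,Y] = 1 (diagonal).

R is symmetric with unit diagonal. Assembling:

R = [[1, 0.4588],
 [0.4588, 1]]


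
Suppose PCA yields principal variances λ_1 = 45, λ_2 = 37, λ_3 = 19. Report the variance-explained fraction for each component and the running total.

Step 1 — total variance = trace(Sigma) = Σ λ_i = 45 + 37 + 19 = 101.

Step 2 — fraction explained by component i = λ_i / Σ λ:
  PC1: 45/101 = 0.4455
  PC2: 37/101 = 0.3663
  PC3: 19/101 = 0.1881

Step 3 — cumulative fraction after k components = (λ_1 + ... + λ_k) / Σ λ:
  k = 1: 45/101 = 0.4455
  k = 2: (45 + 37)/101 = 82/101 = 0.8119
  k = 3: (45 + 37 + 19)/101 = 101/101 = 1

Summary (fraction, with percent):

explained: PC1 0.4455 (44.55%), PC2 0.3663 (36.63%), PC3 0.1881 (18.81%);  cumulative: 0.4455, 0.8119, 1


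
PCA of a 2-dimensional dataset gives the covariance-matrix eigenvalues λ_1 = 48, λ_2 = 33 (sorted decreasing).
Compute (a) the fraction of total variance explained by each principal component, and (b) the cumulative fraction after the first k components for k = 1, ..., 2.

Step 1 — total variance = trace(Sigma) = Σ λ_i = 48 + 33 = 81.

Step 2 — fraction explained by component i = λ_i / Σ λ:
  PC1: 48/81 = 0.5926
  PC2: 33/81 = 0.4074

Step 3 — cumulative fraction after k components = (λ_1 + ... + λ_k) / Σ λ:
  k = 1: 48/81 = 0.5926
  k = 2: (48 + 33)/81 = 81/81 = 1

Summary (fraction, with percent):

explained: PC1 0.5926 (59.26%), PC2 0.4074 (40.74%);  cumulative: 0.5926, 1


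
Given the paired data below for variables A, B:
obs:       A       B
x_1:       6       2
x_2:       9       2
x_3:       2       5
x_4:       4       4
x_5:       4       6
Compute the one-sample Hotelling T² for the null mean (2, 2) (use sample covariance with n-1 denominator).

Step 1 — sample mean vector:
  mean(A) = (6 + 9 + 2 + 4 + 4) / 5 = 25/5 = 5
  mean(B) = (2 + 2 + 5 + 4 + 6) / 5 = 19/5 = 3.8
  x̄ = (5, 3.8),  deviation x̄ - mu_0 = (5, 3.8) - (2, 2) = (3, 1.8).

Step 2 — sample covariance matrix, S[i,j] = (1/(n-1)) · Σ_k (x_{k,i} - mean_i) · (x_{k,j} - mean_j), divisor n-1 = 4:
  S[A,A] = ((1)·(1) + (4)·(4) + (-3)·(-3) + (-1)·(-1) + (-1)·(-1)) / 4 = 28/4 = 7
  S[A,B] = ((1)·(-1.8) + (4)·(-1.8) + (-3)·(1.2) + (-1)·(0.2) + (-1)·(2.2)) / 4 = -15/4 = -3.75
  S[B,B] = ((-1.8)·(-1.8) + (-1.8)·(-1.8) + (1.2)·(1.2) + (0.2)·(0.2) + (2.2)·(2.2)) / 4 = 12.8/4 = 3.2
  S = [[7, -3.75],
 [-3.75, 3.2]].

Step 3 — invert S. det(S) = 7·3.2 - (-3.75)² = 8.3375.
  S^{-1} = (1/det) · [[d, -b], [-b, a]] = [[0.3838, 0.4498],
 [0.4498, 0.8396]].

Step 4 — quadratic form (x̄ - mu_0)^T · S^{-1} · (x̄ - mu_0):
  S^{-1} · (x̄ - mu_0) = (1.961, 2.8606),
  (x̄ - mu_0)^T · [...] = (3)·(1.961) + (1.8)·(2.8606) = 11.0321.

Step 5 — scale by n: T² = 5 · 11.0321 = 55.1604.

T² ≈ 55.1604


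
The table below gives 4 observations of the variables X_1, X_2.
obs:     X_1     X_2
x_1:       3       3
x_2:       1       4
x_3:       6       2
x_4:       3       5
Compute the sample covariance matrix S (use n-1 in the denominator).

Step 1 — column means:
  mean(X_1) = (3 + 1 + 6 + 3) / 4 = 13/4 = 3.25
  mean(X_2) = (3 + 4 + 2 + 5) / 4 = 14/4 = 3.5

Step 2 — sample covariance S[i,j] = (1/(n-1)) · Σ_k (x_{k,i} - mean_i) · (x_{k,j} - mean_j), with n-1 = 3.
  S[X_1,X_1] = ((-0.25)·(-0.25) + (-2.25)·(-2.25) + (2.75)·(2.75) + (-0.25)·(-0.25)) / 3 = 12.75/3 = 4.25
  S[X_1,X_2] = ((-0.25)·(-0.5) + (-2.25)·(0.5) + (2.75)·(-1.5) + (-0.25)·(1.5)) / 3 = -5.5/3 = -1.8333
  S[X_2,X_2] = ((-0.5)·(-0.5) + (0.5)·(0.5) + (-1.5)·(-1.5) + (1.5)·(1.5)) / 3 = 5/3 = 1.6667

S is symmetric (S[j,i] = S[i,j]). Assembling:

S = [[4.25, -1.8333],
 [-1.8333, 1.6667]]


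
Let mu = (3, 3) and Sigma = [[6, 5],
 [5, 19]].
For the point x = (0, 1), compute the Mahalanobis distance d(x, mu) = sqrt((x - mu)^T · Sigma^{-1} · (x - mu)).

Step 1 — centre the observation: (x - mu) = (-3, -2).

Step 2 — invert Sigma. det(Sigma) = 6·19 - (5)² = 89.
  Sigma^{-1} = (1/det) · [[d, -b], [-b, a]] = [[0.2135, -0.0562],
 [-0.0562, 0.0674]].

Step 3 — form the quadratic (x - mu)^T · Sigma^{-1} · (x - mu):
  Sigma^{-1} · (x - mu) = (-0.5281, 0.0337).
  (x - mu)^T · [Sigma^{-1} · (x - mu)] = (-3)·(-0.5281) + (-2)·(0.0337) = 1.5169.

Step 4 — take square root: d = √(1.5169) ≈ 1.2316.

d(x, mu) = √(1.5169) ≈ 1.2316


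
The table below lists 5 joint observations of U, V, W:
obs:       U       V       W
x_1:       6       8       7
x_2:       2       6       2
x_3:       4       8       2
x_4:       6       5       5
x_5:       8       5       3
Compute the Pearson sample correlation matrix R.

Step 1 — column means:
  mean(U) = (6 + 2 + 4 + 6 + 8) / 5 = 26/5 = 5.2
  mean(V) = (8 + 6 + 8 + 5 + 5) / 5 = 32/5 = 6.4
  mean(W) = (7 + 2 + 2 + 5 + 3) / 5 = 19/5 = 3.8

Step 2 — sample variances and covariances s[i,j] = (1/(n-1)) · Σ_k (x_{k,i} - mean_i) · (x_{k,j} - mean_j), with n-1 = 4:
  s[U,U] = ((0.8)·(0.8) + (-3.2)·(-3.2) + (-1.2)·(-1.2) + (0.8)·(0.8) + (2.8)·(2.8)) / 4 = 20.8/4 = 5.2
  s[U,V] = ((0.8)·(1.6) + (-3.2)·(-0.4) + (-1.2)·(1.6) + (0.8)·(-1.4) + (2.8)·(-1.4)) / 4 = -4.4/4 = -1.1
  s[U,W] = ((0.8)·(3.2) + (-3.2)·(-1.8) + (-1.2)·(-1.8) + (0.8)·(1.2) + (2.8)·(-0.8)) / 4 = 9.2/4 = 2.3
  s[V,V] = ((1.6)·(1.6) + (-0.4)·(-0.4) + (1.6)·(1.6) + (-1.4)·(-1.4) + (-1.4)·(-1.4)) / 4 = 9.2/4 = 2.3
  s[V,W] = ((1.6)·(3.2) + (-0.4)·(-1.8) + (1.6)·(-1.8) + (-1.4)·(1.2) + (-1.4)·(-0.8)) / 4 = 2.4/4 = 0.6
  s[W,W] = ((3.2)·(3.2) + (-1.8)·(-1.8) + (-1.8)·(-1.8) + (1.2)·(1.2) + (-0.8)·(-0.8)) / 4 = 18.8/4 = 4.7
  Sample standard deviations s_i = √(s[i,i]):
  s(U) = √(5.2) = 2.2804
  s(V) = √(2.3) = 1.5166
  s(W) = √(4.7) = 2.1679

Step 3 — r_{ij} = s_{ij} / (s_i · s_j):
  r[U,U] = 1 (diagonal).
  r[U,V] = -1.1 / (2.2804 · 1.5166) = -1.1 / 3.4583 = -0.3181
  r[U,W] = 2.3 / (2.2804 · 2.1679) = 2.3 / 4.9437 = 0.4652
  r[V,V] = 1 (diagonal).
  r[V,W] = 0.6 / (1.5166 · 2.1679) = 0.6 / 3.2879 = 0.1825
  r[W,W] = 1 (diagonal).

R is symmetric with unit diagonal. Assembling:

R = [[1, -0.3181, 0.4652],
 [-0.3181, 1, 0.1825],
 [0.4652, 0.1825, 1]]
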